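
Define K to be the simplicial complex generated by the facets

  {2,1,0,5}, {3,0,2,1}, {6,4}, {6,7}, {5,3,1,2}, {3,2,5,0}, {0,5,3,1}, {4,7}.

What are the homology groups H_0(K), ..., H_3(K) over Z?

K has 8 vertices, 13 edges, 10 triangles, 5 3-simplices.
rank ∂_0 = 0, rank ∂_1 = 6 ⇒ b_0 = 8 − 0 − 6 = 2; all invariant factors of ∂_1 are 1 so no torsion. So H_0 ≅ Z^2.
rank ∂_1 = 6, rank ∂_2 = 6 ⇒ b_1 = 13 − 6 − 6 = 1; all invariant factors of ∂_2 are 1 so no torsion. So H_1 ≅ Z.
rank ∂_2 = 6, rank ∂_3 = 4 ⇒ b_2 = 10 − 6 − 4 = 0; all invariant factors of ∂_3 are 1 so no torsion. So H_2 ≅ 0.
rank ∂_3 = 4, rank ∂_4 = 0 ⇒ b_3 = 5 − 4 − 0 = 1. So H_3 ≅ Z.

H_0 ≅ Z^2,  H_1 ≅ Z,  H_2 = 0,  H_3 ≅ Z.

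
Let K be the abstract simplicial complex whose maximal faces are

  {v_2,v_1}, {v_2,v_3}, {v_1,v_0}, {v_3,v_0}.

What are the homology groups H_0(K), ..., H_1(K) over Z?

Order the vertices as v_0 < v_1 < v_2 < v_3. Listing each simplex with vertices in this order, K has dimension 1 with simplices:

  0-simplices (4): [v_0], [v_1], [v_2], [v_3]
  1-simplices (4): [v_0,v_1], [v_0,v_3], [v_1,v_2], [v_2,v_3]

so the chain groups are C_0 ≅ Z^4, C_1 ≅ Z^4.

The boundary map ∂_1: C_1 → C_0 is given by ∂[p,q] = [q] − [p]. For instance
  ∂[v_0,v_1] = [v_1] − [v_0].
The resulting 4×4 matrix has rank 3, and its Smith normal form has invariant factors (1,1,1).

Computing H_k = (kernel of ∂_k) / (image of ∂_{k+1}):

  H_0: rank C_0 − rank ∂_1 = 4 − 3 = 1, and the invariant factors of ∂_1 are all 1, so H_0 = Z.
  H_1: rank ker ∂_1 − rank ∂_2 = (4 − 3) − 0 = 1, and there is no ∂_2, so H_1 = Z.

As a check, the Euler characteristic is 4 − 4 = 0, which agrees with 1 − 1 = 0.

H_0 = Z,  H_1 = Z.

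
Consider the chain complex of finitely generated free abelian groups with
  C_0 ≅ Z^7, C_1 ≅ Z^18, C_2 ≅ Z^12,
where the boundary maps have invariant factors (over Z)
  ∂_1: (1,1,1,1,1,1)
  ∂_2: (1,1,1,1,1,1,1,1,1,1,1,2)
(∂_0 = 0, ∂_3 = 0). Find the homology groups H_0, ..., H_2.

H_0: b_0 = 7 − 0 − 6 = 1; torsion from ∂_1 factors > 1: none. So H_0 ≅ Z.
H_1: b_1 = 18 − 6 − 12 = 0; torsion from ∂_2 factors > 1: [2]. So H_1 ≅ Z/2.
H_2: b_2 = 12 − 12 − 0 = 0; torsion from ∂_3 factors > 1: none. So H_2 ≅ 0.

H_0 ≅ Z,  H_1 ≅ Z/2,  H_2 = 0.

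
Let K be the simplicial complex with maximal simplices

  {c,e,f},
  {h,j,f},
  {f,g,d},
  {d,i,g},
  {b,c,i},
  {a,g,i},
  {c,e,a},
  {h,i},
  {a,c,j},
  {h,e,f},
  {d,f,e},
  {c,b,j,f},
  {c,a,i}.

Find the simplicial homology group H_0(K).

We work with the vertex ordering a < b < c < d < e < f < g < h < i < j. The simplices of K, each written with vertices in increasing order, are:

  0-simplices (10): a, b, c, d, e, f, g, h, i, j
  1-simplices (25): ac, ae, ag, ai, aj, bc, bf, bi, bj, ce, cf, ci, cj, de, df, dg, di, ef, eh, fg, fh, fj, gi, hi, hj
  2-simplices (15): ace, aci, acj, agi, bcf, bci, bcj, bfj, cef, cfj, def, dfg, dgi, efh, fhj
  3-simplices (1): bcfj

giving chain groups C_0 ≅ Z^10, C_1 ≅ Z^25, C_2 ≅ Z^15, C_3 ≅ Z^1.

∂_1: C_1 → C_0 is given by ∂[p,q] = [q] − [p]. For instance
  ∂ef = f − e.
As a 10×25 matrix over Z this has rank 9, with invariant factors (1,1,1,1,1,1,1,1,1).

Boundary ∂_2: C_2 → C_1 sends each 2-simplex [p,q,r] to [q,r] − [p,r] + [p,q]. For instance
  ∂def = ef − df + de,
  ∂acj = cj − aj + ac.
This gives a 25×15 integer matrix of rank 14; reducing to Smith normal form yields diagonal entries (1,1,1,1,1,1,1,1,1,1,1,1,1,1).

∂_3: C_3 → C_2 sends each 3-simplex σ to the alternating sum Σ_i (−1)^i (σ with its i-th vertex removed). For instance
  ∂bcfj = cfj − bfj + bcj − bcf.
This gives a 15×1 integer matrix of rank 1; reducing to Smith normal form yields diagonal entries (1).

Computing H_k = (kernel of ∂_k) / (image of ∂_{k+1}):

  H_0: rank C_0 − rank ∂_1 = 10 − 9 = 1, and the invariant factors of ∂_1 are all 1, so H_0 = Z.

H_0 ≅ Z.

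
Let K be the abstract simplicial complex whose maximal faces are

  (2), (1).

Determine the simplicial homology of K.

H_0 ≅ Z^2.

We work with the vertex ordering 1 < 2. The simplices of K, each written with vertices in increasing order, are:

  0-simplices (2): [1], [2]

Hence C_0 ≅ Z^2.

Computing H_k = (kernel of ∂_k) / (image of ∂_{k+1}):

  H_0: rank C_0 − rank ∂_1 = 2 − 0 = 2, and there is no ∂_1, so H_0 ≅ Z^2.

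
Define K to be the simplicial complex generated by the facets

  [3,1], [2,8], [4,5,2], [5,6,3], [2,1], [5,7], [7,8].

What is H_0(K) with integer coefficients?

H_0 = Z.

Take the total order 1 < 2 < 3 < 4 < 5 < 6 < 7 < 8 on the vertex set. Then K (dimension 2) consists of the simplices:

  0-simplices (8): [1], [2], [3], [4], [5], [6], [7], [8]
  1-simplices (11): [1,2], [1,3], [2,4], [2,5], [2,8], [3,5], [3,6], [4,5], [5,6], [5,7], [7,8]
  2-simplices (2): [2,4,5], [3,5,6]

giving chain groups C_0 ≅ Z^8, C_1 ≅ Z^11, C_2 ≅ Z^2.

The boundary map ∂_1: C_1 → C_0 maps an edge to its endpoints' difference, ∂[p,q] = q − p. For instance
  ∂[4,5] = [5] − [4].
As a 8×11 matrix over Z this has rank 7, with invariant factors (1,1,1,1,1,1,1).

The boundary map ∂_2: C_2 → C_1 maps a triangle to the signed sum of its edges. For instance
  ∂[3,5,6] = [5,6] − [3,6] + [3,5],
  ∂[2,4,5] = [4,5] − [2,5] + [2,4].
The 11×2 boundary matrix has rank 2 and Smith normal form diag(1,1).

Computing H_k = (kernel of ∂_k) / (image of ∂_{k+1}):

  H_0: rank C_0 − rank ∂_1 = 8 − 7 = 1, and the invariant factors of ∂_1 are all 1, so H_0 ≅ Z.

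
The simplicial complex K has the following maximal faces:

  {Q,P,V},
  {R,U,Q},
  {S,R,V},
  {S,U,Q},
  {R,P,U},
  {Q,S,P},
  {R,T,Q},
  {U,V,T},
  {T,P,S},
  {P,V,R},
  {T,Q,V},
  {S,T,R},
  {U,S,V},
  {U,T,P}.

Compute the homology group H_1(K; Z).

H_1 = Z^2.

We work with the vertex ordering P < Q < R < S < T < U < V. The simplices of K, each written with vertices in increasing order, are:

  0-simplices (7): P, Q, R, S, T, U, V
  1-simplices (21): PQ, PR, PS, PT, PU, PV, QR, QS, QT, QU, QV, RS, RT, RU, RV, ST, SU, SV, TU, TV, UV
  2-simplices (14): PQS, PQV, PRU, PRV, PST, PTU, QRT, QRU, QSU, QTV, RST, RSV, SUV, TUV

so the chain groups are C_0 ≅ Z^7, C_1 ≅ Z^21, C_2 ≅ Z^14.

Boundary ∂_1: C_1 → C_0 sends each edge [p,q] (with p < q) to q − p. For instance
  ∂RS = S − R.
The resulting 7×21 matrix has rank 6, and its Smith normal form has invariant factors (1,1,1,1,1,1).

The boundary map ∂_2: C_2 → C_1 acts by ∂[p,q,r] = [q,r] − [p,r] + [p,q]. For instance
  ∂PQV = QV − PV + PQ,
  ∂QSU = SU − QU + QS.
The resulting 21×14 matrix has rank 13, and its Smith normal form has invariant factors (1,1,1,1,1,1,1,1,1,1,1,1,1).

From H_k ≅ ker(∂_k) / im(∂_{k+1}) we obtain:

  H_1: rank ker ∂_1 − rank ∂_2 = (21 − 6) − 13 = 2, and the invariant factors of ∂_2 are all 1, so H_1 = Z^2.

(K is a triangulation of the torus T^2.)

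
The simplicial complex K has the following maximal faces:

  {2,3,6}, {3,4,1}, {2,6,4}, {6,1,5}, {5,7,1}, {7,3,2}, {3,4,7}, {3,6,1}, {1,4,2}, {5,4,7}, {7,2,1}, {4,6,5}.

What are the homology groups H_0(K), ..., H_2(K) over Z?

K has 7 vertices, 18 edges, 12 triangles.
rank ∂_0 = 0, rank ∂_1 = 6 ⇒ b_0 = 7 − 0 − 6 = 1; all invariant factors of ∂_1 are 1 so no torsion. So H_0 = Z.
rank ∂_1 = 6, rank ∂_2 = 12 ⇒ b_1 = 18 − 6 − 12 = 0; ∂_2 has invariant factor(s) [2] giving torsion. So H_1 = Z/2.
rank ∂_2 = 12, rank ∂_3 = 0 ⇒ b_2 = 12 − 12 − 0 = 0. So H_2 = 0.

H_0 = Z,  H_1 = Z/2,  H_2 = 0.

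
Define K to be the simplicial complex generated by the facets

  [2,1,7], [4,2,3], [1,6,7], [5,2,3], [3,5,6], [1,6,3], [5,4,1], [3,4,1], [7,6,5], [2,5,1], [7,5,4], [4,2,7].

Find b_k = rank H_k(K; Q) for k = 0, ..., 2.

K has 7 vertices, 18 edges, 12 triangles.
rank ∂_0 = 0, rank ∂_1 = 6 ⇒ b_0 = 7 − 0 − 6 = 1; all invariant factors of ∂_1 are 1 so no torsion. So H_0 ≅ Z.
rank ∂_1 = 6, rank ∂_2 = 12 ⇒ b_1 = 18 − 6 − 12 = 0; ∂_2 has invariant factor(s) [2] giving torsion. So H_1 ≅ Z/2Z.
rank ∂_2 = 12, rank ∂_3 = 0 ⇒ b_2 = 12 − 12 − 0 = 0. So H_2 ≅ 0.

b_0 = 1, b_1 = 0, b_2 = 0.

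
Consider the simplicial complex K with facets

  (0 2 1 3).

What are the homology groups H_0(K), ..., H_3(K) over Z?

Fix the vertex order 0 < 1 < 2 < 3 and write every simplex with vertices in increasing order. Then dim K = 3 and the simplices of K are:

  0-simplices (4): [0], [1], [2], [3]
  1-simplices (6): [0,1], [0,2], [0,3], [1,2], [1,3], [2,3]
  2-simplices (4): [0,1,2], [0,1,3], [0,2,3], [1,2,3]
  3-simplices (1): [0,1,2,3]

Hence C_0 ≅ Z^4, C_1 ≅ Z^6, C_2 ≅ Z^4, C_3 ≅ Z^1.

The boundary map ∂_1: C_1 → C_0 is given by ∂[p,q] = [q] − [p].
The 4×6 boundary matrix has rank 3 and Smith normal form diag(1,1,1).

Boundary ∂_2: C_2 → C_1 acts by ∂[p,q,r] = [q,r] − [p,r] + [p,q]. For instance
  ∂[0,1,3] = [1,3] − [0,3] + [0,1],
  ∂[1,2,3] = [2,3] − [1,3] + [1,2].
This gives a 6×4 integer matrix of rank 3; reducing to Smith normal form yields diagonal entries (1,1,1).

The boundary map ∂_3: C_3 → C_2 sends each 3-simplex σ to the alternating sum Σ_i (−1)^i (σ with its i-th vertex removed). For instance
  ∂[0,1,2,3] = [1,2,3] − [0,2,3] + [0,1,3] − [0,1,2].
As a 4×1 matrix over Z this has rank 1, with invariant factors (1).

Now H_k = ker ∂_k / im ∂_{k+1}, so:

  H_0: rank C_0 − rank ∂_1 = 4 − 3 = 1, and the invariant factors of ∂_1 are all 1, so H_0 = Z.
  H_1: rank ker ∂_1 − rank ∂_2 = (6 − 3) − 3 = 0, and the invariant factors of ∂_2 are all 1, so H_1 = 0.
  H_2: rank ker ∂_2 − rank ∂_3 = (4 − 3) − 1 = 0, and the invariant factors of ∂_3 are all 1, so H_2 = 0.
  H_3: rank ker ∂_3 − rank ∂_4 = (1 − 1) − 0 = 0, and there is no ∂_4, so H_3 = 0.

(K is a triangulation of the 3-simplex.)

H_0 ≅ Z,  H_1 = 0,  H_2 = 0,  H_3 = 0.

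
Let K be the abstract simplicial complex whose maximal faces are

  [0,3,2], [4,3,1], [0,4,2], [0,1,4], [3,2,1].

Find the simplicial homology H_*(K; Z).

H_0 = Z,  H_1 = Z,  H_2 = 0.

Order the vertices as 0 < 1 < 2 < 3 < 4. Listing each simplex with vertices in this order, K has dimension 2 with simplices:

  0-simplices (5): [0], [1], [2], [3], [4]
  1-simplices (10): [0,1], [0,2], [0,3], [0,4], [1,2], [1,3], [1,4], [2,3], [2,4], [3,4]
  2-simplices (5): [0,1,4], [0,2,3], [0,2,4], [1,2,3], [1,3,4]

giving chain groups C_0 ≅ Z^5, C_1 ≅ Z^10, C_2 ≅ Z^5.

The boundary map ∂_1: C_1 → C_0 sends each edge [p,q] (with p < q) to q − p. For instance
  ∂[1,2] = [2] − [1].
The resulting 5×10 matrix has rank 4, and its Smith normal form has invariant factors (1,1,1,1).

The boundary map ∂_2: C_2 → C_1 maps a triangle to the signed sum of its edges. For instance
  ∂[0,2,4] = [2,4] − [0,4] + [0,2],
  ∂[0,2,3] = [2,3] − [0,3] + [0,2].
This gives a 10×5 integer matrix of rank 5; reducing to Smith normal form yields diagonal entries (1,1,1,1,1).

Reading off H_k = ker ∂_k / im ∂_{k+1}:

  H_0: rank C_0 − rank ∂_1 = 5 − 4 = 1, and the invariant factors of ∂_1 are all 1, so H_0 = Z.
  H_1: rank ker ∂_1 − rank ∂_2 = (10 − 4) − 5 = 1, and the invariant factors of ∂_2 are all 1, so H_1 = Z.
  H_2: rank ker ∂_2 − rank ∂_3 = (5 − 5) − 0 = 0, and there is no ∂_3, so H_2 = 0.

As a check, the Euler characteristic is 5 − 10 + 5 = 0, which agrees with 1 − 1 + 0 = 0.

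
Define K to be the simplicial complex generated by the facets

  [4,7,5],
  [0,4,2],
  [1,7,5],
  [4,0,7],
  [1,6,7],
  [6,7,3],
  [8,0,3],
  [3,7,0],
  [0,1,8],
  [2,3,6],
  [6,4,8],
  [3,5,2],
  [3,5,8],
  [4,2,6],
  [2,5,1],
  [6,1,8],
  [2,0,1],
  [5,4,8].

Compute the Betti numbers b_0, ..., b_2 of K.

b_0 = 1, b_1 = 2, b_2 = 1.

Take the total order 0 < 1 < 2 < 3 < 4 < 5 < 6 < 7 < 8 on the vertex set. Then K (dimension 2) consists of the simplices:

  0-simplices (9): [0], [1], [2], [3], [4], [5], [6], [7], [8]
  1-simplices (27): (27 of them)
  2-simplices (18): [0,1,2], [0,1,8], [0,2,4], [0,3,7], [0,3,8], [0,4,7], [1,2,5], [1,5,7], [1,6,7], [1,6,8], [2,3,5], [2,3,6], [2,4,6], [3,5,8], [3,6,7], [4,5,7], [4,5,8], [4,6,8]

so the chain groups are C_0 ≅ Z^9, C_1 ≅ Z^27, C_2 ≅ Z^18.

Boundary ∂_1: C_1 → C_0 is given by ∂[p,q] = [q] − [p]. For instance
  ∂[4,8] = [8] − [4].
The resulting 9×27 matrix has rank 8, and its Smith normal form has invariant factors (1,1,1,1,1,1,1,1).

The boundary map ∂_2: C_2 → C_1 acts by ∂[p,q,r] = [q,r] − [p,r] + [p,q]. For instance
  ∂[0,1,2] = [1,2] − [0,2] + [0,1],
  ∂[1,2,5] = [2,5] − [1,5] + [1,2].
This gives a 27×18 integer matrix of rank 17; reducing to Smith normal form yields diagonal entries (1,1,1,1,1,1,1,1,1,1,1,1,1,1,1,1,1).

Computing H_k = (kernel of ∂_k) / (image of ∂_{k+1}):

  H_0: rank C_0 − rank ∂_1 = 9 − 8 = 1, and the invariant factors of ∂_1 are all 1, so H_0 ≅ Z.
  H_1: rank ker ∂_1 − rank ∂_2 = (27 − 8) − 17 = 2, and the invariant factors of ∂_2 are all 1, so H_1 ≅ Z^2.
  H_2: rank ker ∂_2 − rank ∂_3 = (18 − 17) − 0 = 1, and there is no ∂_3, so H_2 ≅ Z.

As a check, the Euler characteristic is 9 − 27 + 18 = 0, which agrees with 1 − 2 + 1 = 0.

Hence the Betti numbers are b_0 = 1, b_1 = 2, b_2 = 1.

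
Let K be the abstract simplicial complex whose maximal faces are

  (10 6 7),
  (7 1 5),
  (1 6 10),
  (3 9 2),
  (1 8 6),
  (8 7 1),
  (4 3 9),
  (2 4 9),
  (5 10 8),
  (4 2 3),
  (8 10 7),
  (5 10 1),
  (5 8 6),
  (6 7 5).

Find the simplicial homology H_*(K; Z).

H_0 = Z^2,  H_1 = Z/2Z,  H_2 = Z.

Take the total order 1 < 2 < 3 < 4 < 5 < 6 < 7 < 8 < 9 < 10 on the vertex set. Then K (dimension 2) consists of the simplices:

  0-simplices (10): [1], [2], [3], [4], [5], [6], [7], [8], [9], [10]
  1-simplices (21): [1,5], [1,6], [1,7], [1,8], [1,10], [2,3], [2,4], [2,9], [3,4], [3,9], [4,9], [5,6], [5,7], [5,8], [5,10], [6,7], [6,8], [6,10], [7,8], [7,10], [8,10]
  2-simplices (14): [1,5,7], [1,5,10], [1,6,8], [1,6,10], [1,7,8], [2,3,4], [2,3,9], [2,4,9], [3,4,9], [5,6,7], [5,6,8], [5,8,10], [6,7,10], [7,8,10]

so the chain groups are C_0 ≅ Z^10, C_1 ≅ Z^21, C_2 ≅ Z^14.

The boundary map ∂_1: C_1 → C_0 sends each edge [p,q] (with p < q) to q − p. For instance
  ∂[3,4] = [4] − [3].
The resulting 10×21 matrix has rank 8, and its Smith normal form has invariant factors (1,1,1,1,1,1,1,1).

Boundary ∂_2: C_2 → C_1 sends each 2-simplex [p,q,r] to [q,r] − [p,r] + [p,q]. For instance
  ∂[1,6,8] = [6,8] − [1,8] + [1,6],
  ∂[5,6,8] = [6,8] − [5,8] + [5,6].
This gives a 21×14 integer matrix of rank 13; reducing to Smith normal form yields diagonal entries (1,1,1,1,1,1,1,1,1,1,1,1,2).

From H_k ≅ ker(∂_k) / im(∂_{k+1}) we obtain:

  H_0: rank C_0 − rank ∂_1 = 10 − 8 = 2, and the invariant factors of ∂_1 are all 1, so H_0 ≅ Z^2.
  H_1: rank ker ∂_1 − rank ∂_2 = (21 − 8) − 13 = 0, and ∂_2 has invariant factor 2 > 1, so H_1 ≅ Z/2Z.
  H_2: rank ker ∂_2 − rank ∂_3 = (14 − 13) − 0 = 1, and there is no ∂_3, so H_2 ≅ Z.

As a check, the Euler characteristic is 10 − 21 + 14 = 3, which agrees with 2 − 0 + 1 = 3.
(K is a triangulation of the disjoint union of the 2-sphere S^2 and the real projective plane RP^2.)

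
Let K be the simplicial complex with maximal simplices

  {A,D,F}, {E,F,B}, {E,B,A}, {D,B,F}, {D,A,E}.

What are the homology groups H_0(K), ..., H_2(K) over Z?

H_0 = Z,  H_1 = Z,  H_2 = 0.

K has 5 vertices, 10 edges, 5 triangles.
rank ∂_0 = 0, rank ∂_1 = 4 ⇒ b_0 = 5 − 0 − 4 = 1; all invariant factors of ∂_1 are 1 so no torsion. So H_0 = Z.
rank ∂_1 = 4, rank ∂_2 = 5 ⇒ b_1 = 10 − 4 − 5 = 1; all invariant factors of ∂_2 are 1 so no torsion. So H_1 = Z.
rank ∂_2 = 5, rank ∂_3 = 0 ⇒ b_2 = 5 − 5 − 0 = 0. So H_2 = 0.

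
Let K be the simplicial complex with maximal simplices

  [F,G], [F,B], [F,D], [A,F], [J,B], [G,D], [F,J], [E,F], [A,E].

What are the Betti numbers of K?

Order the vertices as A < B < D < E < F < G < J. Listing each simplex with vertices in this order, K has dimension 1 with simplices:

  0-simplices (7): A, B, D, E, F, G, J
  1-simplices (9): AE, AF, BF, BJ, DF, DG, EF, FG, FJ

so the chain groups are C_0 ≅ Z^7, C_1 ≅ Z^9.

∂_1: C_1 → C_0 sends each edge [p,q] (with p < q) to q − p. For instance
  ∂DG = G − D.
The resulting 7×9 matrix has rank 6, and its Smith normal form has invariant factors (1,1,1,1,1,1).

Now H_k = ker ∂_k / im ∂_{k+1}, so:

  H_0: rank C_0 − rank ∂_1 = 7 − 6 = 1, and the invariant factors of ∂_1 are all 1, so H_0 ≅ Z.
  H_1: rank ker ∂_1 − rank ∂_2 = (9 − 6) − 0 = 3, and there is no ∂_2, so H_1 ≅ Z^3.

As a check, the Euler characteristic is 7 − 9 = -2, which agrees with 1 − 3 = -2.
(K is a triangulation of a wedge of 3 circles.)

Hence the Betti numbers are b_0 = 1, b_1 = 3.

b_0 = 1, b_1 = 3.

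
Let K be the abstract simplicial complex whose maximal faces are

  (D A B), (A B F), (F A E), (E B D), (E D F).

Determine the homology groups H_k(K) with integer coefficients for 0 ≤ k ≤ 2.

H_0 = Z,  H_1 = Z,  H_2 = 0.

Take the total order A < B < D < E < F on the vertex set. Then K (dimension 2) consists of the simplices:

  0-simplices (5): A, B, D, E, F
  1-simplices (10): AB, AD, AE, AF, BD, BE, BF, DE, DF, EF
  2-simplices (5): ABD, ABF, AEF, BDE, DEF

so the chain groups are C_0 ≅ Z^5, C_1 ≅ Z^10, C_2 ≅ Z^5.

Boundary ∂_1: C_1 → C_0 is given by ∂[p,q] = [q] − [p]. For instance
  ∂AE = E − A.
This gives a 5×10 integer matrix of rank 4; reducing to Smith normal form yields diagonal entries (1,1,1,1).

The boundary map ∂_2: C_2 → C_1 acts by ∂[p,q,r] = [q,r] − [p,r] + [p,q]. For instance
  ∂ABF = BF − AF + AB,
  ∂ABD = BD − AD + AB.
The resulting 10×5 matrix has rank 5, and its Smith normal form has invariant factors (1,1,1,1,1).

Now H_k = ker ∂_k / im ∂_{k+1}, so:

  H_0: rank C_0 − rank ∂_1 = 5 − 4 = 1, and the invariant factors of ∂_1 are all 1, so H_0 ≅ Z.
  H_1: rank ker ∂_1 − rank ∂_2 = (10 − 4) − 5 = 1, and the invariant factors of ∂_2 are all 1, so H_1 ≅ Z.
  H_2: rank ker ∂_2 − rank ∂_3 = (5 − 5) − 0 = 0, and there is no ∂_3, so H_2 ≅ 0.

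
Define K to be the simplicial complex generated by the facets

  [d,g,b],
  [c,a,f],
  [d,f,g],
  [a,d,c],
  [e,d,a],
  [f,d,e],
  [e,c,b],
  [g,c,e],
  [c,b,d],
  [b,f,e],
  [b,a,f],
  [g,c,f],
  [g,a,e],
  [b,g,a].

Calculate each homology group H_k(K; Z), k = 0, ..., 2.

H_0 ≅ Z,  H_1 ≅ Z^2,  H_2 ≅ Z.

Order the vertices as a < b < c < d < e < f < g. Listing each simplex with vertices in this order, K has dimension 2 with simplices:

  0-simplices (7): a, b, c, d, e, f, g
  1-simplices (21): ab, ac, ad, ae, af, ag, bc, bd, be, bf, bg, cd, ce, cf, cg, de, df, dg, ef, eg, fg
  2-simplices (14): abf, abg, acd, acf, ade, aeg, bcd, bce, bdg, bef, ceg, cfg, def, dfg

so the chain groups are C_0 ≅ Z^7, C_1 ≅ Z^21, C_2 ≅ Z^14.

∂_1: C_1 → C_0 sends each edge [p,q] (with p < q) to q − p.
As a 7×21 matrix over Z this has rank 6, with invariant factors (1,1,1,1,1,1).

The boundary map ∂_2: C_2 → C_1 maps a triangle to the signed sum of its edges. For instance
  ∂bdg = dg − bg + bd,
  ∂abf = bf − af + ab.
This gives a 21×14 integer matrix of rank 13; reducing to Smith normal form yields diagonal entries (1,1,1,1,1,1,1,1,1,1,1,1,1).

From H_k ≅ ker(∂_k) / im(∂_{k+1}) we obtain:

  H_0: rank C_0 − rank ∂_1 = 7 − 6 = 1, and the invariant factors of ∂_1 are all 1, so H_0 ≅ Z.
  H_1: rank ker ∂_1 − rank ∂_2 = (21 − 6) − 13 = 2, and the invariant factors of ∂_2 are all 1, so H_1 ≅ Z^2.
  H_2: rank ker ∂_2 − rank ∂_3 = (14 − 13) − 0 = 1, and there is no ∂_3, so H_2 ≅ Z.

(K is a triangulation of the torus T^2.)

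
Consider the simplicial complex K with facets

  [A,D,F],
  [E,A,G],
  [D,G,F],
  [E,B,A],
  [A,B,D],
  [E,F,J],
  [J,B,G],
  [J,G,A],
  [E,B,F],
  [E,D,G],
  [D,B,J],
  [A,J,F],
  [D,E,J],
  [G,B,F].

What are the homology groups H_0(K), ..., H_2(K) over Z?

We work with the vertex ordering A < B < D < E < F < G < J. The simplices of K, each written with vertices in increasing order, are:

  0-simplices (7): A, B, D, E, F, G, J
  1-simplices (21): AB, AD, AE, AF, AG, AJ, BD, BE, BF, BG, BJ, DE, DF, DG, DJ, EF, EG, EJ, FG, FJ, GJ
  2-simplices (14): ABD, ABE, ADF, AEG, AFJ, AGJ, BDJ, BEF, BFG, BGJ, DEG, DEJ, DFG, EFJ

giving chain groups C_0 ≅ Z^7, C_1 ≅ Z^21, C_2 ≅ Z^14.

∂_1: C_1 → C_0 is given by ∂[p,q] = [q] − [p].
This gives a 7×21 integer matrix of rank 6; reducing to Smith normal form yields diagonal entries (1,1,1,1,1,1).

∂_2: C_2 → C_1 maps a triangle to the signed sum of its edges. For instance
  ∂AFJ = FJ − AJ + AF,
  ∂BDJ = DJ − BJ + BD.
This gives a 21×14 integer matrix of rank 13; reducing to Smith normal form yields diagonal entries (1,1,1,1,1,1,1,1,1,1,1,1,1).

From H_k ≅ ker(∂_k) / im(∂_{k+1}) we obtain:

  H_0: rank C_0 − rank ∂_1 = 7 − 6 = 1, and the invariant factors of ∂_1 are all 1, so H_0 = Z.
  H_1: rank ker ∂_1 − rank ∂_2 = (21 − 6) − 13 = 2, and the invariant factors of ∂_2 are all 1, so H_1 = Z^2.
  H_2: rank ker ∂_2 − rank ∂_3 = (14 − 13) − 0 = 1, and there is no ∂_3, so H_2 = Z.

As a check, the Euler characteristic is 7 − 21 + 14 = 0, which agrees with 1 − 2 + 1 = 0.
(K is a triangulation of the torus T^2.)

H_0 = Z,  H_1 = Z^2,  H_2 = Z.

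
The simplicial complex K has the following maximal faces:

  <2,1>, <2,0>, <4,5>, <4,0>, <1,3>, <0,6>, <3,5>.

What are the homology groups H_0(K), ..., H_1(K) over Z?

We work with the vertex ordering 0 < 1 < 2 < 3 < 4 < 5 < 6. The simplices of K, each written with vertices in increasing order, are:

  0-simplices (7): [0], [1], [2], [3], [4], [5], [6]
  1-simplices (7): [0,2], [0,4], [0,6], [1,2], [1,3], [3,5], [4,5]

Hence C_0 ≅ Z^7, C_1 ≅ Z^7.

∂_1: C_1 → C_0 is given by ∂[p,q] = [q] − [p].
The resulting 7×7 matrix has rank 6, and its Smith normal form has invariant factors (1,1,1,1,1,1).

Now H_k = ker ∂_k / im ∂_{k+1}, so:

  H_0: rank C_0 − rank ∂_1 = 7 − 6 = 1, and the invariant factors of ∂_1 are all 1, so H_0 = Z.
  H_1: rank ker ∂_1 − rank ∂_2 = (7 − 6) − 0 = 1, and there is no ∂_2, so H_1 = Z.

H_0 ≅ Z,  H_1 ≅ Z.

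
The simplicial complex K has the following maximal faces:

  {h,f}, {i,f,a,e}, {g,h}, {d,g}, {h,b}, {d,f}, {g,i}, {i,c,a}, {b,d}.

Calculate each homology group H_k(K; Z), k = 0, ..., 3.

H_0 ≅ Z,  H_1 ≅ Z^3,  H_2 = 0,  H_3 = 0.

Order the vertices as a < b < c < d < e < f < g < h < i. Listing each simplex with vertices in this order, K has dimension 3 with simplices:

  0-simplices (9): a, b, c, d, e, f, g, h, i
  1-simplices (15): ac, ae, af, ai, bd, bh, ci, df, dg, ef, ei, fh, fi, gh, gi
  2-simplices (5): aci, aef, aei, afi, efi
  3-simplices (1): aefi

so the chain groups are C_0 ≅ Z^9, C_1 ≅ Z^15, C_2 ≅ Z^5, C_3 ≅ Z^1.

The boundary map ∂_1: C_1 → C_0 sends each edge [p,q] (with p < q) to q − p. For instance
  ∂fh = h − f.
As a 9×15 matrix over Z this has rank 8, with invariant factors (1,1,1,1,1,1,1,1).

Boundary ∂_2: C_2 → C_1 sends each 2-simplex [p,q,r] to [q,r] − [p,r] + [p,q]. For instance
  ∂efi = fi − ei + ef,
  ∂aci = ci − ai + ac.
As a 15×5 matrix over Z this has rank 4, with invariant factors (1,1,1,1).

∂_3: C_3 → C_2 sends each 3-simplex σ to the alternating sum Σ_i (−1)^i (σ with its i-th vertex removed). For instance
  ∂aefi = efi − afi + aei − aef.
The 5×1 boundary matrix has rank 1 and Smith normal form diag(1).

Now H_k = ker ∂_k / im ∂_{k+1}, so:

  H_0: rank C_0 − rank ∂_1 = 9 − 8 = 1, and the invariant factors of ∂_1 are all 1, so H_0 ≅ Z.
  H_1: rank ker ∂_1 − rank ∂_2 = (15 − 8) − 4 = 3, and the invariant factors of ∂_2 are all 1, so H_1 ≅ Z^3.
  H_2: rank ker ∂_2 − rank ∂_3 = (5 − 4) − 1 = 0, and the invariant factors of ∂_3 are all 1, so H_2 ≅ 0.
  H_3: rank ker ∂_3 − rank ∂_4 = (1 − 1) − 0 = 0, and there is no ∂_4, so H_3 ≅ 0.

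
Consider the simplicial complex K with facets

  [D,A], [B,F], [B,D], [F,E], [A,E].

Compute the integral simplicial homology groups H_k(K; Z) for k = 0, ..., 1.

Take the total order A < B < D < E < F on the vertex set. Then K (dimension 1) consists of the simplices:

  0-simplices (5): A, B, D, E, F
  1-simplices (5): AD, AE, BD, BF, EF

Hence C_0 ≅ Z^5, C_1 ≅ Z^5.

The boundary map ∂_1: C_1 → C_0 sends each edge [p,q] (with p < q) to q − p.
The resulting 5×5 matrix has rank 4, and its Smith normal form has invariant factors (1,1,1,1).

Reading off H_k = ker ∂_k / im ∂_{k+1}:

  H_0: rank C_0 − rank ∂_1 = 5 − 4 = 1, and the invariant factors of ∂_1 are all 1, so H_0 = Z.
  H_1: rank ker ∂_1 − rank ∂_2 = (5 − 4) − 0 = 1, and there is no ∂_2, so H_1 = Z.

H_0 ≅ Z,  H_1 ≅ Z.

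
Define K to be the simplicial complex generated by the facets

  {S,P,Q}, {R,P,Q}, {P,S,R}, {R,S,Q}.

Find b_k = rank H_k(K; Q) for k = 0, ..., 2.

Take the total order P < Q < R < S on the vertex set. Then K (dimension 2) consists of the simplices:

  0-simplices (4): P, Q, R, S
  1-simplices (6): PQ, PR, PS, QR, QS, RS
  2-simplices (4): PQR, PQS, PRS, QRS

giving chain groups C_0 ≅ Z^4, C_1 ≅ Z^6, C_2 ≅ Z^4.

∂_1: C_1 → C_0 sends each edge [p,q] (with p < q) to q − p. For instance
  ∂QR = R − Q.
The 4×6 boundary matrix has rank 3 and Smith normal form diag(1,1,1).

Boundary ∂_2: C_2 → C_1 sends each 2-simplex [p,q,r] to [q,r] − [p,r] + [p,q]. For instance
  ∂PRS = RS − PS + PR,
  ∂QRS = RS − QS + QR.
As a 6×4 matrix over Z this has rank 3, with invariant factors (1,1,1).

Computing H_k = (kernel of ∂_k) / (image of ∂_{k+1}):

  H_0: rank C_0 − rank ∂_1 = 4 − 3 = 1, and the invariant factors of ∂_1 are all 1, so H_0 = Z.
  H_1: rank ker ∂_1 − rank ∂_2 = (6 − 3) − 3 = 0, and the invariant factors of ∂_2 are all 1, so H_1 = 0.
  H_2: rank ker ∂_2 − rank ∂_3 = (4 − 3) − 0 = 1, and there is no ∂_3, so H_2 = Z.

As a check, the Euler characteristic is 4 − 6 + 4 = 2, which agrees with 1 − 0 + 1 = 2.

Hence the Betti numbers are b_0 = 1, b_1 = 0, b_2 = 1.

b_0 = 1, b_1 = 0, b_2 = 1.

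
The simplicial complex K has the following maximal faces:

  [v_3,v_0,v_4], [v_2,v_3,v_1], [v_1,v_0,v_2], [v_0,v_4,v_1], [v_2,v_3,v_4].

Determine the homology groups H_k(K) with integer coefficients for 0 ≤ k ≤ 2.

H_0 ≅ Z,  H_1 ≅ Z,  H_2 = 0.

Order the vertices as v_0 < v_1 < v_2 < v_3 < v_4. Listing each simplex with vertices in this order, K has dimension 2 with simplices:

  0-simplices (5): [v_0], [v_1], [v_2], [v_3], [v_4]
  1-simplices (10): [v_0,v_1], [v_0,v_2], [v_0,v_3], [v_0,v_4], [v_1,v_2], [v_1,v_3], [v_1,v_4], [v_2,v_3], [v_2,v_4], [v_3,v_4]
  2-simplices (5): [v_0,v_1,v_2], [v_0,v_1,v_4], [v_0,v_3,v_4], [v_1,v_2,v_3], [v_2,v_3,v_4]

so the chain groups are C_0 ≅ Z^5, C_1 ≅ Z^10, C_2 ≅ Z^5.

Boundary ∂_1: C_1 → C_0 sends each edge [p,q] (with p < q) to q − p.
The 5×10 boundary matrix has rank 4 and Smith normal form diag(1,1,1,1).

The boundary map ∂_2: C_2 → C_1 maps a triangle to the signed sum of its edges. For instance
  ∂[v_1,v_2,v_3] = [v_2,v_3] − [v_1,v_3] + [v_1,v_2],
  ∂[v_0,v_1,v_4] = [v_1,v_4] − [v_0,v_4] + [v_0,v_1].
This gives a 10×5 integer matrix of rank 5; reducing to Smith normal form yields diagonal entries (1,1,1,1,1).

Reading off H_k = ker ∂_k / im ∂_{k+1}:

  H_0: rank C_0 − rank ∂_1 = 5 − 4 = 1, and the invariant factors of ∂_1 are all 1, so H_0 ≅ Z.
  H_1: rank ker ∂_1 − rank ∂_2 = (10 − 4) − 5 = 1, and the invariant factors of ∂_2 are all 1, so H_1 ≅ Z.
  H_2: rank ker ∂_2 − rank ∂_3 = (5 − 5) − 0 = 0, and there is no ∂_3, so H_2 ≅ 0.

As a check, the Euler characteristic is 5 − 10 + 5 = 0, which agrees with 1 − 1 + 0 = 0.
(K is a triangulation of the Möbius band.)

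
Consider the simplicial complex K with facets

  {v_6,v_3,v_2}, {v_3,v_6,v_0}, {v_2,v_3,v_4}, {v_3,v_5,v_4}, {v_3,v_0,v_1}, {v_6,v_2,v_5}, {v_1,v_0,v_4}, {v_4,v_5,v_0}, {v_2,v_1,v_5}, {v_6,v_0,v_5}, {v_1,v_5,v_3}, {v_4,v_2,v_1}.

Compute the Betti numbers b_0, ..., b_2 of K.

Order the vertices as v_0 < v_1 < v_2 < v_3 < v_4 < v_5 < v_6. Listing each simplex with vertices in this order, K has dimension 2 with simplices:

  0-simplices (7): [v_0], [v_1], [v_2], [v_3], [v_4], [v_5], [v_6]
  1-simplices (18): (18 of them)
  2-simplices (12): (12 of them)

giving chain groups C_0 ≅ Z^7, C_1 ≅ Z^18, C_2 ≅ Z^12.

∂_1: C_1 → C_0 sends each edge [p,q] (with p < q) to q − p. For instance
  ∂[v_1,v_4] = [v_4] − [v_1].
This gives a 7×18 integer matrix of rank 6; reducing to Smith normal form yields diagonal entries (1,1,1,1,1,1).

Boundary ∂_2: C_2 → C_1 sends each 2-simplex [p,q,r] to [q,r] − [p,r] + [p,q]. For instance
  ∂[v_3,v_4,v_5] = [v_4,v_5] − [v_3,v_5] + [v_3,v_4],
  ∂[v_2,v_3,v_4] = [v_3,v_4] − [v_2,v_4] + [v_2,v_3].
As a 18×12 matrix over Z this has rank 12, with invariant factors (1,1,1,1,1,1,1,1,1,1,1,2).

Reading off H_k = ker ∂_k / im ∂_{k+1}:

  H_0: rank C_0 − rank ∂_1 = 7 − 6 = 1, and the invariant factors of ∂_1 are all 1, so H_0 ≅ Z.
  H_1: rank ker ∂_1 − rank ∂_2 = (18 − 6) − 12 = 0, and ∂_2 has invariant factor 2 > 1, so H_1 ≅ Z_2.
  H_2: rank ker ∂_2 − rank ∂_3 = (12 − 12) − 0 = 0, and there is no ∂_3, so H_2 ≅ 0.

Hence the Betti numbers are b_0 = 1, b_1 = 0, b_2 = 0.

b_0 = 1, b_1 = 0, b_2 = 0.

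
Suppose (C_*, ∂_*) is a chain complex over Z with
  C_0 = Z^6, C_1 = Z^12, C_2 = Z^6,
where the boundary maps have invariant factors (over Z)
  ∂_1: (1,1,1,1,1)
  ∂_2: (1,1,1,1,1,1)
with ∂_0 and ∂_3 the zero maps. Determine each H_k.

H_0 = Z,  H_1 = Z,  H_2 = 0.

H_0: b_0 = 6 − 0 − 5 = 1; torsion from ∂_1 factors > 1: none. So H_0 = Z.
H_1: b_1 = 12 − 5 − 6 = 1; torsion from ∂_2 factors > 1: none. So H_1 = Z.
H_2: b_2 = 6 − 6 − 0 = 0; torsion from ∂_3 factors > 1: none. So H_2 = 0.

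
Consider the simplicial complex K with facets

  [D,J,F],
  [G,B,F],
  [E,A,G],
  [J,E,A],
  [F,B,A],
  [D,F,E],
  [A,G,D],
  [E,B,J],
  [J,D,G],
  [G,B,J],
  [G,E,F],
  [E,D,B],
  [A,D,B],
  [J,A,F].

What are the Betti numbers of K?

K has 7 vertices, 21 edges, 14 triangles.
rank ∂_0 = 0, rank ∂_1 = 6 ⇒ b_0 = 7 − 0 − 6 = 1; all invariant factors of ∂_1 are 1 so no torsion. So H_0 ≅ Z.
rank ∂_1 = 6, rank ∂_2 = 13 ⇒ b_1 = 21 − 6 − 13 = 2; all invariant factors of ∂_2 are 1 so no torsion. So H_1 ≅ Z^2.
rank ∂_2 = 13, rank ∂_3 = 0 ⇒ b_2 = 14 − 13 − 0 = 1. So H_2 ≅ Z.

b_0 = 1, b_1 = 2, b_2 = 1.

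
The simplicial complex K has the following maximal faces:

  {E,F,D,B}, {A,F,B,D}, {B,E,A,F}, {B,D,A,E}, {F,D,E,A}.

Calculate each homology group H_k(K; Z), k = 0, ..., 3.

H_0 ≅ Z,  H_1 = 0,  H_2 = 0,  H_3 ≅ Z.

K has 5 vertices, 10 edges, 10 triangles, 5 3-simplices.
rank ∂_0 = 0, rank ∂_1 = 4 ⇒ b_0 = 5 − 0 − 4 = 1; all invariant factors of ∂_1 are 1 so no torsion. So H_0 ≅ Z.
rank ∂_1 = 4, rank ∂_2 = 6 ⇒ b_1 = 10 − 4 − 6 = 0; all invariant factors of ∂_2 are 1 so no torsion. So H_1 ≅ 0.
rank ∂_2 = 6, rank ∂_3 = 4 ⇒ b_2 = 10 − 6 − 4 = 0; all invariant factors of ∂_3 are 1 so no torsion. So H_2 ≅ 0.
rank ∂_3 = 4, rank ∂_4 = 0 ⇒ b_3 = 5 − 4 − 0 = 1. So H_3 ≅ Z.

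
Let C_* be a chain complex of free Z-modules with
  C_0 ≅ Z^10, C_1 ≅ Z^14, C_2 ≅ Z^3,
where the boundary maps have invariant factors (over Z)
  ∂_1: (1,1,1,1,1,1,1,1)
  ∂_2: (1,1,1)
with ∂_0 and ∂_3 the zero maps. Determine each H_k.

H_0 ≅ Z^2,  H_1 ≅ Z^3,  H_2 = 0.

H_0: b_0 = 10 − 0 − 8 = 2; torsion from ∂_1 factors > 1: none. So H_0 ≅ Z^2.
H_1: b_1 = 14 − 8 − 3 = 3; torsion from ∂_2 factors > 1: none. So H_1 ≅ Z^3.
H_2: b_2 = 3 − 3 − 0 = 0; torsion from ∂_3 factors > 1: none. So H_2 ≅ 0.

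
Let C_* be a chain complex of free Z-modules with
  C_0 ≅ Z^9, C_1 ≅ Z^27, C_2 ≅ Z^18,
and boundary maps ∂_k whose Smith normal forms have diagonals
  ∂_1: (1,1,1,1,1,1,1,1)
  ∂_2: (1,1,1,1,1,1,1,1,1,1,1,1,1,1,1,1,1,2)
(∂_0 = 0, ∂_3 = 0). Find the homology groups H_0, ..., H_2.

H_0: b_0 = 9 − 0 − 8 = 1; torsion from ∂_1 factors > 1: none. So H_0 ≅ Z.
H_1: b_1 = 27 − 8 − 18 = 1; torsion from ∂_2 factors > 1: [2]. So H_1 ≅ Z × Z/2.
H_2: b_2 = 18 − 18 − 0 = 0; torsion from ∂_3 factors > 1: none. So H_2 ≅ 0.

H_0 ≅ Z,  H_1 ≅ Z × Z/2,  H_2 = 0.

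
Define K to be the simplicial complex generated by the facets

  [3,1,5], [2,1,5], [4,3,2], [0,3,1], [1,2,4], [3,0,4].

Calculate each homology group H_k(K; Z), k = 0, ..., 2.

K has 6 vertices, 12 edges, 6 triangles.
rank ∂_0 = 0, rank ∂_1 = 5 ⇒ b_0 = 6 − 0 − 5 = 1; all invariant factors of ∂_1 are 1 so no torsion. So H_0 ≅ Z.
rank ∂_1 = 5, rank ∂_2 = 6 ⇒ b_1 = 12 − 5 − 6 = 1; all invariant factors of ∂_2 are 1 so no torsion. So H_1 ≅ Z.
rank ∂_2 = 6, rank ∂_3 = 0 ⇒ b_2 = 6 − 6 − 0 = 0. So H_2 ≅ 0.

H_0 = Z,  H_1 = Z,  H_2 = 0.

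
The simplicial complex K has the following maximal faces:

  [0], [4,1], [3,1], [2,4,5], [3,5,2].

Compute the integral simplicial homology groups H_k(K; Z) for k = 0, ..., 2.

H_0 = Z^2,  H_1 = Z,  H_2 = 0.

Take the total order 0 < 1 < 2 < 3 < 4 < 5 on the vertex set. Then K (dimension 2) consists of the simplices:

  0-simplices (6): [0], [1], [2], [3], [4], [5]
  1-simplices (7): [1,3], [1,4], [2,3], [2,4], [2,5], [3,5], [4,5]
  2-simplices (2): [2,3,5], [2,4,5]

so the chain groups are C_0 ≅ Z^6, C_1 ≅ Z^7, C_2 ≅ Z^2.

∂_1: C_1 → C_0 sends each edge [p,q] (with p < q) to q − p.
This gives a 6×7 integer matrix of rank 4; reducing to Smith normal form yields diagonal entries (1,1,1,1).

Boundary ∂_2: C_2 → C_1 acts by ∂[p,q,r] = [q,r] − [p,r] + [p,q]. For instance
  ∂[2,4,5] = [4,5] − [2,5] + [2,4],
  ∂[2,3,5] = [3,5] − [2,5] + [2,3].
This gives a 7×2 integer matrix of rank 2; reducing to Smith normal form yields diagonal entries (1,1).

Computing H_k = (kernel of ∂_k) / (image of ∂_{k+1}):

  H_0: rank C_0 − rank ∂_1 = 6 − 4 = 2, and the invariant factors of ∂_1 are all 1, so H_0 = Z^2.
  H_1: rank ker ∂_1 − rank ∂_2 = (7 − 4) − 2 = 1, and the invariant factors of ∂_2 are all 1, so H_1 = Z.
  H_2: rank ker ∂_2 − rank ∂_3 = (2 − 2) − 0 = 0, and there is no ∂_3, so H_2 = 0.

As a check, the Euler characteristic is 6 − 7 + 2 = 1, which agrees with 2 − 1 + 0 = 1.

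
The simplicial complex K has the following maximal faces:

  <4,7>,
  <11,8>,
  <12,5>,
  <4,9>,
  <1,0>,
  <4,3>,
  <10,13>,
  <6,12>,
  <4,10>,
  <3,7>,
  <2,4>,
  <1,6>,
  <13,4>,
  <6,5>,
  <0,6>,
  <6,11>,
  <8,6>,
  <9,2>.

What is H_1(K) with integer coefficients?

H_1 ≅ Z^6.

We work with the vertex ordering 0 < 1 < 2 < 3 < 4 < 5 < 6 < 7 < 8 < 9 < 10 < 11 < 12 < 13. The simplices of K, each written with vertices in increasing order, are:

  0-simplices (14): [0], [1], [2], [3], [4], [5], [6], [7], [8], [9], [10], [11], [12], [13]
  1-simplices (18): [0,1], [0,6], [1,6], [2,4], [2,9], [3,4], [3,7], [4,7], [4,9], [4,10], [4,13], [5,6], [5,12], [6,8], [6,11], [6,12], [8,11], [10,13]

giving chain groups C_0 ≅ Z^14, C_1 ≅ Z^18.

The boundary map ∂_1: C_1 → C_0 sends each edge [p,q] (with p < q) to q − p. For instance
  ∂[4,9] = [9] − [4].
This gives a 14×18 integer matrix of rank 12; reducing to Smith normal form yields diagonal entries (1,1,1,1,1,1,1,1,1,1,1,1).

From H_k ≅ ker(∂_k) / im(∂_{k+1}) we obtain:

  H_1: rank ker ∂_1 − rank ∂_2 = (18 − 12) − 0 = 6, and there is no ∂_2, so H_1 ≅ Z^6.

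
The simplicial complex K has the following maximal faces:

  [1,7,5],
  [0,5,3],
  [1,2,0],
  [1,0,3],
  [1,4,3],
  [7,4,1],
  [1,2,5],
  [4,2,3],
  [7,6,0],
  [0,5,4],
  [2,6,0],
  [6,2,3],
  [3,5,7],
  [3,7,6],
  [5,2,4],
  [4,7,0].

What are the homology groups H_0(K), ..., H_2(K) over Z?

Order the vertices as 0 < 1 < 2 < 3 < 4 < 5 < 6 < 7. Listing each simplex with vertices in this order, K has dimension 2 with simplices:

  0-simplices (8): [0], [1], [2], [3], [4], [5], [6], [7]
  1-simplices (24): (24 of them)
  2-simplices (16): [0,1,2], [0,1,3], [0,2,6], [0,3,5], [0,4,5], [0,4,7], [0,6,7], [1,2,5], [1,3,4], [1,4,7], [1,5,7], [2,3,4], [2,3,6], [2,4,5], [3,5,7], [3,6,7]

Hence C_0 ≅ Z^8, C_1 ≅ Z^24, C_2 ≅ Z^16.

∂_1: C_1 → C_0 is given by ∂[p,q] = [q] − [p].
The resulting 8×24 matrix has rank 7, and its Smith normal form has invariant factors (1,1,1,1,1,1,1).

∂_2: C_2 → C_1 acts by ∂[p,q,r] = [q,r] − [p,r] + [p,q]. For instance
  ∂[0,2,6] = [2,6] − [0,6] + [0,2],
  ∂[2,3,6] = [3,6] − [2,6] + [2,3].
The resulting 24×16 matrix has rank 15, and its Smith normal form has invariant factors (1,1,1,1,1,1,1,1,1,1,1,1,1,1,1).

Computing H_k = (kernel of ∂_k) / (image of ∂_{k+1}):

  H_0: rank C_0 − rank ∂_1 = 8 − 7 = 1, and the invariant factors of ∂_1 are all 1, so H_0 = Z.
  H_1: rank ker ∂_1 − rank ∂_2 = (24 − 7) − 15 = 2, and the invariant factors of ∂_2 are all 1, so H_1 = Z^2.
  H_2: rank ker ∂_2 − rank ∂_3 = (16 − 15) − 0 = 1, and there is no ∂_3, so H_2 = Z.

H_0 ≅ Z,  H_1 ≅ Z^2,  H_2 ≅ Z.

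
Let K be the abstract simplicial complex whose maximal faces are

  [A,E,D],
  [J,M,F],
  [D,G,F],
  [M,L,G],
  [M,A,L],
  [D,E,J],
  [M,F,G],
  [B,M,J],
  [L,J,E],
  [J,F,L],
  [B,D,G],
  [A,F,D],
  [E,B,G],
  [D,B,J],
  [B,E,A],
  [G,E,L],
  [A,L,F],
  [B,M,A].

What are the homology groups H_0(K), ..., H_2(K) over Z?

H_0 ≅ Z,  H_1 ≅ Z ⊕ Z_2,  H_2 = 0.

Fix the vertex order A < B < D < E < F < G < J < L < M and write every simplex with vertices in increasing order. Then dim K = 2 and the simplices of K are:

  0-simplices (9): A, B, D, E, F, G, J, L, M
  1-simplices (27): AB, AD, AE, AF, AL, AM, BD, BE, BG, BJ, BM, DE, DF, DG, DJ, EG, EJ, EL, FG, FJ, FL, FM, GL, GM, JL, JM, LM
  2-simplices (18): ABE, ABM, ADE, ADF, AFL, ALM, BDG, BDJ, BEG, BJM, DEJ, DFG, EGL, EJL, FGM, FJL, FJM, GLM

so the chain groups are C_0 ≅ Z^9, C_1 ≅ Z^27, C_2 ≅ Z^18.

Boundary ∂_1: C_1 → C_0 sends each edge [p,q] (with p < q) to q − p. For instance
  ∂FM = M − F.
As a 9×27 matrix over Z this has rank 8, with invariant factors (1,1,1,1,1,1,1,1).

∂_2: C_2 → C_1 acts by ∂[p,q,r] = [q,r] − [p,r] + [p,q]. For instance
  ∂BDJ = DJ − BJ + BD,
  ∂ABE = BE − AE + AB.
This gives a 27×18 integer matrix of rank 18; reducing to Smith normal form yields diagonal entries (1,1,1,1,1,1,1,1,1,1,1,1,1,1,1,1,1,2).

Computing H_k = (kernel of ∂_k) / (image of ∂_{k+1}):

  H_0: rank C_0 − rank ∂_1 = 9 − 8 = 1, and the invariant factors of ∂_1 are all 1, so H_0 = Z.
  H_1: rank ker ∂_1 − rank ∂_2 = (27 − 8) − 18 = 1, and ∂_2 has invariant factor 2 > 1, so H_1 = Z ⊕ Z_2.
  H_2: rank ker ∂_2 − rank ∂_3 = (18 − 18) − 0 = 0, and there is no ∂_3, so H_2 = 0.

(K is a triangulation of the Klein bottle.)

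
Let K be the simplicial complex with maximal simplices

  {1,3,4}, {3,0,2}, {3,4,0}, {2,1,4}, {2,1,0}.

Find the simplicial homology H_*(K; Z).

Take the total order 0 < 1 < 2 < 3 < 4 on the vertex set. Then K (dimension 2) consists of the simplices:

  0-simplices (5): [0], [1], [2], [3], [4]
  1-simplices (10): [0,1], [0,2], [0,3], [0,4], [1,2], [1,3], [1,4], [2,3], [2,4], [3,4]
  2-simplices (5): [0,1,2], [0,2,3], [0,3,4], [1,2,4], [1,3,4]

Hence C_0 ≅ Z^5, C_1 ≅ Z^10, C_2 ≅ Z^5.

The boundary map ∂_1: C_1 → C_0 is given by ∂[p,q] = [q] − [p]. For instance
  ∂[1,3] = [3] − [1].
This gives a 5×10 integer matrix of rank 4; reducing to Smith normal form yields diagonal entries (1,1,1,1).

∂_2: C_2 → C_1 sends each 2-simplex [p,q,r] to [q,r] − [p,r] + [p,q]. For instance
  ∂[0,1,2] = [1,2] − [0,2] + [0,1],
  ∂[0,3,4] = [3,4] − [0,4] + [0,3].
The resulting 10×5 matrix has rank 5, and its Smith normal form has invariant factors (1,1,1,1,1).

Now H_k = ker ∂_k / im ∂_{k+1}, so:

  H_0: rank C_0 − rank ∂_1 = 5 − 4 = 1, and the invariant factors of ∂_1 are all 1, so H_0 = Z.
  H_1: rank ker ∂_1 − rank ∂_2 = (10 − 4) − 5 = 1, and the invariant factors of ∂_2 are all 1, so H_1 = Z.
  H_2: rank ker ∂_2 − rank ∂_3 = (5 − 5) − 0 = 0, and there is no ∂_3, so H_2 = 0.

H_0 ≅ Z,  H_1 ≅ Z,  H_2 = 0.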